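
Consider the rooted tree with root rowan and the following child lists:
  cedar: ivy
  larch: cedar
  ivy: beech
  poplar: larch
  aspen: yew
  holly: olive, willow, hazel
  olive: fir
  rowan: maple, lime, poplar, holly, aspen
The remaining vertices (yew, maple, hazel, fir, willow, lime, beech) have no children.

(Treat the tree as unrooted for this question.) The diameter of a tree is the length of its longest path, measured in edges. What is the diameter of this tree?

8

BFS from beech reaches fir last, at distance 8; BFS from fir confirms no node is farther.
Path: beech – ivy – cedar – larch – poplar – rowan – holly – olive – fir.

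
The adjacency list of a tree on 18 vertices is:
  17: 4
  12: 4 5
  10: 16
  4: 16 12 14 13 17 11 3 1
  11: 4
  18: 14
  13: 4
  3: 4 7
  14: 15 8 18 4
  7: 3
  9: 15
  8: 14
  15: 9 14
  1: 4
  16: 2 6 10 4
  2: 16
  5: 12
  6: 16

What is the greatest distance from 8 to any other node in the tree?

Distances from 8 peak at 4, attained at 6 (2, 7, 10, 5 also at distance 4).
8–14–4–16–6

4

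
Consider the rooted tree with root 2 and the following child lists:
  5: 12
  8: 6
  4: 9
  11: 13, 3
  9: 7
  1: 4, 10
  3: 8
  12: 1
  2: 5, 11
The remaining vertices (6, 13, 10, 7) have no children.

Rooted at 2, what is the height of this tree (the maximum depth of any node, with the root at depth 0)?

The longest root-to-leaf path is 2 – 5 – 12 – 1 – 4 – 9 – 7 (6 edges).

6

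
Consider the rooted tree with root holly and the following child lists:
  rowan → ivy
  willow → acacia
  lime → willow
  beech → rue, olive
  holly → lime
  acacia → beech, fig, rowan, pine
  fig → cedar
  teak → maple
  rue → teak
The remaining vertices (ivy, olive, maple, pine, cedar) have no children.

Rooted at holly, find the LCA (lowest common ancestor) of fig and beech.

Ancestors of fig (toward the root): fig, acacia, willow, lime, holly.
Ancestors of beech: beech, acacia, willow, lime, holly.
The deepest node appearing in both lists is acacia.

acacia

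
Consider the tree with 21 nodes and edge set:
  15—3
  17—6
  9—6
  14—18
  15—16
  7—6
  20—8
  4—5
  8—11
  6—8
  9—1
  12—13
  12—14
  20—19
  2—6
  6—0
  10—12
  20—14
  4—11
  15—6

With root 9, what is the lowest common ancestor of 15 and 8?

15's ancestor chain is 15, 6, 9 and 8's is 8, 6, 9; they first meet at 6.

6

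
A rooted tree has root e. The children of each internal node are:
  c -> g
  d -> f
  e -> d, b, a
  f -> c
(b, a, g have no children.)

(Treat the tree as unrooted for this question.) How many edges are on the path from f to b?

3

The path is f - d - e - b, which has 3 edges.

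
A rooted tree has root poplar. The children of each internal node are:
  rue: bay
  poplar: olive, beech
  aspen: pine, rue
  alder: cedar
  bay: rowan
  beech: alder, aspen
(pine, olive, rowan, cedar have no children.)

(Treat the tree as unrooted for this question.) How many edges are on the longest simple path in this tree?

Starting from cedar, a farthest node is rowan at distance 6.
One longest path: cedar-alder-beech-aspen-rue-bay-rowan.
So the diameter is 6.

6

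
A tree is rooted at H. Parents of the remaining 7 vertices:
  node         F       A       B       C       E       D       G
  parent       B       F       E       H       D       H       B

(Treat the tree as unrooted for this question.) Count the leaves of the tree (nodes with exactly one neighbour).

3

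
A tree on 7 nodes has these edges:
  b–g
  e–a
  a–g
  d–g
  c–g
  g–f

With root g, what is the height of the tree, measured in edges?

2

e sits deepest: g – a – e — 2 edges from the root.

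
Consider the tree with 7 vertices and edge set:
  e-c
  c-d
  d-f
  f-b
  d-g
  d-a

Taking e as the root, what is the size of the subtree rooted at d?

5

The subtree rooted at d contains: d, g, a, f, b — 5 nodes.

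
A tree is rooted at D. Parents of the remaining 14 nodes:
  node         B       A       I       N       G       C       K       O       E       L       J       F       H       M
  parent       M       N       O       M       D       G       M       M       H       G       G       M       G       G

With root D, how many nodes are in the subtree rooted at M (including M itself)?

The subtree rooted at M contains: M, O, B, N, K, F, I, A — 8 nodes.

8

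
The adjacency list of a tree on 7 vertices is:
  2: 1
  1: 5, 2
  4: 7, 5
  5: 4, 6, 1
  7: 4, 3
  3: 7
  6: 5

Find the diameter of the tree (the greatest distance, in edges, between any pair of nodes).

BFS from 3 reaches 2 last, at distance 5; BFS from 2 confirms no node is farther.
Path: 3-7-4-5-1-2.

5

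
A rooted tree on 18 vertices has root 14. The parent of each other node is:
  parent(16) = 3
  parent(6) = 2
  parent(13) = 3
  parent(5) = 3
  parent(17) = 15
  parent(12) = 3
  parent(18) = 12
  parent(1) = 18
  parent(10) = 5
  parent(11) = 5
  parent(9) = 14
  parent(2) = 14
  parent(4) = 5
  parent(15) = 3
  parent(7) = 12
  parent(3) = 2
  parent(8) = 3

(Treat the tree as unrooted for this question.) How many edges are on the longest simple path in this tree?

BFS from 1 reaches 9 last, at distance 6; BFS from 9 confirms no node is farther.
Path: 1-18-12-3-2-14-9.

6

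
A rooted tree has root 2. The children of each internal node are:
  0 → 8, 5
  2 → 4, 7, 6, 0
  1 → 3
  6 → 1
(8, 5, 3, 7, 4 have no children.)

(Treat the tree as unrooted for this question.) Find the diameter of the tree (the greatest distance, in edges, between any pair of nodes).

5

A longest path is 3 – 1 – 6 – 2 – 0 – 8, with 5 edges.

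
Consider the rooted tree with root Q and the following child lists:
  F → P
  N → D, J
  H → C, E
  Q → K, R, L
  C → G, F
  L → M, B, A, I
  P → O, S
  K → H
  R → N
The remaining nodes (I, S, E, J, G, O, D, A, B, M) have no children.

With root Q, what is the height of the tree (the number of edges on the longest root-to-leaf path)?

6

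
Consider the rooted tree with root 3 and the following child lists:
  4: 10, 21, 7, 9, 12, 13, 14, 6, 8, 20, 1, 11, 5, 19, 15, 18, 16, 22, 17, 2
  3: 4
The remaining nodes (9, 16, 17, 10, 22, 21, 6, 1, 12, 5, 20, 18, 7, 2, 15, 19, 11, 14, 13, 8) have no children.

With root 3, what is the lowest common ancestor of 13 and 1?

4

Path 13→root: 13 4 3; path 1→root: 1 4 3.
First common node: 4.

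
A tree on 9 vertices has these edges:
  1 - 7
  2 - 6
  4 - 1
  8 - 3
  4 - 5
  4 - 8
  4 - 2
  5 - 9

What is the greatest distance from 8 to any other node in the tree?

3

A farthest node from 8 is 6 (9, 7 also at distance 3).
The path 8 – 4 – 2 – 6 has 3 edges.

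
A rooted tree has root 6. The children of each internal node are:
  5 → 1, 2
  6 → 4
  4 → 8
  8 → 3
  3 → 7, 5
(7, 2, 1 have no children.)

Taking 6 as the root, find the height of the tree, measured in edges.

5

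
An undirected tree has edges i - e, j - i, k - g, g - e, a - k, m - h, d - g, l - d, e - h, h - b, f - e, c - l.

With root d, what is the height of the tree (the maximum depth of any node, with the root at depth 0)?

4

A deepest node is j, reached by d – g – e – i – j.
That path has 4 edges, so the height is 4.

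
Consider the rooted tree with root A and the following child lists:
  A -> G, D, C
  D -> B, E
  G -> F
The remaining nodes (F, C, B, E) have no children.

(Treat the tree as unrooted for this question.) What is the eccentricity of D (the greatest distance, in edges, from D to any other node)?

3

A farthest node from D is F.
The path D – A – G – F has 3 edges.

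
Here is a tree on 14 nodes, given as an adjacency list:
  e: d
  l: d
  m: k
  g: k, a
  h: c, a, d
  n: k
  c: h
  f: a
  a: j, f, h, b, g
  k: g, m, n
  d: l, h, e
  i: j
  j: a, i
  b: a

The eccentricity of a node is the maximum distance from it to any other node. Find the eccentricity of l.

Distances from l peak at 6, attained at m (n also at distance 6).
l–d–h–a–g–k–m

6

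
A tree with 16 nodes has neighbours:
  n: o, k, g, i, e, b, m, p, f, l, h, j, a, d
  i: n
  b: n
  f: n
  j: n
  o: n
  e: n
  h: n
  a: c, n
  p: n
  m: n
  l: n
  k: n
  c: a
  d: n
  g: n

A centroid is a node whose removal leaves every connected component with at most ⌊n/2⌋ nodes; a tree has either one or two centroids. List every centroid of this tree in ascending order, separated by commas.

Delete n: the remaining components have sizes 2, 1, 1, 1, 1, 1, 1, 1, 1, 1, 1, 1, 1, 1. Max 2 ≤ 8, so n is a centroid.
Every other node leaves some component of size > 8, so the centroid is unique.

n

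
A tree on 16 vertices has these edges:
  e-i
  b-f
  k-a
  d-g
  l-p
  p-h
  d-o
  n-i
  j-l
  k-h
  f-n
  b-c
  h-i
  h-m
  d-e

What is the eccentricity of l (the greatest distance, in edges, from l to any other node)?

7

A farthest node from l is c.
The path l-p-h-i-n-f-b-c has 7 edges.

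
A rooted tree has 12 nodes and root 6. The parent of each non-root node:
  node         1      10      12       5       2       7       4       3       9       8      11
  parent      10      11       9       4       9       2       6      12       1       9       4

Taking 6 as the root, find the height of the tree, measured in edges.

7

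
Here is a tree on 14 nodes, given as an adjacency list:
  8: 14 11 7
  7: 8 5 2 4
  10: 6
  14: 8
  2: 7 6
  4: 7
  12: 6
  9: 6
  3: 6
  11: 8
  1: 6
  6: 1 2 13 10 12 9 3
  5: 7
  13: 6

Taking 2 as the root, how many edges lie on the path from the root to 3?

Climbing from 3 to the root: 3 – 6 – 2. That's 2 steps.

2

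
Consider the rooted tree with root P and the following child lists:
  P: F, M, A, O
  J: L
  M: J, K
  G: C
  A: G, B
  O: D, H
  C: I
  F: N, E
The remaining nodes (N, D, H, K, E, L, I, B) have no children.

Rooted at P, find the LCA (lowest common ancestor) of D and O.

O

D's ancestor chain is D, O, P and O's is O, P; they first meet at O.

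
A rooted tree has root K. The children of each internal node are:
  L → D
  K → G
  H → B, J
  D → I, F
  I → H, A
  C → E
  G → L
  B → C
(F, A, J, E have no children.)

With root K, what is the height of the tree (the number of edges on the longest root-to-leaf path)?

8

A deepest node is E, reached by K-G-L-D-I-H-B-C-E.
That path has 8 edges, so the height is 8.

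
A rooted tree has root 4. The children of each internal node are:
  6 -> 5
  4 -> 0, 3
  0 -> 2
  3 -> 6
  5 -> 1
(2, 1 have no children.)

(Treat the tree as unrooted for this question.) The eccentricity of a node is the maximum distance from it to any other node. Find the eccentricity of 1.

6

The node farthest from 1 is 2, via 1-5-6-3-4-0-2 — 6 edges.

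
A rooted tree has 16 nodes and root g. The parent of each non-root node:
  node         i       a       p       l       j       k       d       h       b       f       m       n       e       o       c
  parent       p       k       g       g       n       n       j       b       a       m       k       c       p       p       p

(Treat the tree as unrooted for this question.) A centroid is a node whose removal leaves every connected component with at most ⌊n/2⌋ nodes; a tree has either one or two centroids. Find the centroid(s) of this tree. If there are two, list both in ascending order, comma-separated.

Delete n: the remaining components have sizes 7, 6, 2. Max 7 ≤ 8, so n is a centroid.
Every other node leaves some component of size > 8, so the centroid is unique.

n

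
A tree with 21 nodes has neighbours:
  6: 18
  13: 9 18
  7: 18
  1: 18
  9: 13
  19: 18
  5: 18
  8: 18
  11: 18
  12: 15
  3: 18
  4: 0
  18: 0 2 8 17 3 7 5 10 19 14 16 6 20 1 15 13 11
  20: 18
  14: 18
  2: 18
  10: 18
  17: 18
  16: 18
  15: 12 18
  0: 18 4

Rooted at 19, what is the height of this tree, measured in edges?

A deepest node is 9, reached by 19 – 18 – 13 – 9.
That path has 3 edges, so the height is 3.

3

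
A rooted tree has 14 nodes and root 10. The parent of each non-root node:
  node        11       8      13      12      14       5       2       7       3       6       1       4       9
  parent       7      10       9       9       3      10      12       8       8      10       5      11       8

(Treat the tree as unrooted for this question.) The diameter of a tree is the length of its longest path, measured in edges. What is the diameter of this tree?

6

BFS from 1 reaches 2 last, at distance 6; BFS from 2 confirms no node is farther.
Path: 1–5–10–8–9–12–2.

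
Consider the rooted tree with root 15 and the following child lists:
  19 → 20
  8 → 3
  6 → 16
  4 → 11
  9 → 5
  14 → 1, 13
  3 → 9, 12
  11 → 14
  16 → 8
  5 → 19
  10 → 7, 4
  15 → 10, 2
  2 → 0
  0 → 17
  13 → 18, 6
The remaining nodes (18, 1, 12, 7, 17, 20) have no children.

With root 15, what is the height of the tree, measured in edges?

13

20 sits deepest: 15-10-4-11-14-13-6-16-8-3-9-5-19-20 — 13 edges from the root.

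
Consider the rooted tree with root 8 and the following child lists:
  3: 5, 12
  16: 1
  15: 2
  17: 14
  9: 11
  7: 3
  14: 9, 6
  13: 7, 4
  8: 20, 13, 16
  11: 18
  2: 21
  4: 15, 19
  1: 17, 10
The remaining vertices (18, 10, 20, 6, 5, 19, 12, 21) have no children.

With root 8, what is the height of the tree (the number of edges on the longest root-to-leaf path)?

7

A deepest node is 18, reached by 8–16–1–17–14–9–11–18.
That path has 7 edges, so the height is 7.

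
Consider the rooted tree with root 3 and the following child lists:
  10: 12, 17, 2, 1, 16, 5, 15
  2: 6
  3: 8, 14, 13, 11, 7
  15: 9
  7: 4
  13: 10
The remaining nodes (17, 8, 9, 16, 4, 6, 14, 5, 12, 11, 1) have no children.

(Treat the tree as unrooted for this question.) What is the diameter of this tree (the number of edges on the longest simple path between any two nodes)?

BFS from 4 reaches 9 last, at distance 6; BFS from 9 confirms no node is farther.
Path: 4-7-3-13-10-15-9.

6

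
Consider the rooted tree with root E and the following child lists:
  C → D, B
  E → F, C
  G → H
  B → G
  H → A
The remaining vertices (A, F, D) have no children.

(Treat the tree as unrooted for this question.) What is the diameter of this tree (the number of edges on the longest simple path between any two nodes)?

6

BFS from F reaches A last, at distance 6; BFS from A confirms no node is farther.
Path: F–E–C–B–G–H–A.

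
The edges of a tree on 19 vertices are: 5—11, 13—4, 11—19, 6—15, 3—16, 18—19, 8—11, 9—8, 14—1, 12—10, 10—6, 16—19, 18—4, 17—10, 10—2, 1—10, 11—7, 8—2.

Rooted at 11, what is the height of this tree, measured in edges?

The longest root-to-leaf path is 11 → 8 → 2 → 10 → 6 → 15 (5 edges).

5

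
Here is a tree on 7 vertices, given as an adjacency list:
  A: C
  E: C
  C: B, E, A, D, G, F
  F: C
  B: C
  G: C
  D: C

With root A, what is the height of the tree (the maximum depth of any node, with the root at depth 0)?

2

The longest root-to-leaf path is A – C – F (2 edges).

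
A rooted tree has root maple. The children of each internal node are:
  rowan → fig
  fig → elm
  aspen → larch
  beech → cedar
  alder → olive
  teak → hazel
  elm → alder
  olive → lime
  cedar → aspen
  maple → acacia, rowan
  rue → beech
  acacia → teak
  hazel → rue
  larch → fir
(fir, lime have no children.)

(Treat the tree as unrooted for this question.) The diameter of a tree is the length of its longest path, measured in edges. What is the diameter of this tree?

15

Starting from lime, a farthest node is fir at distance 15.
One longest path: lime–olive–alder–elm–fig–rowan–maple–acacia–teak–hazel–rue–beech–cedar–aspen–larch–fir.
So the diameter is 15.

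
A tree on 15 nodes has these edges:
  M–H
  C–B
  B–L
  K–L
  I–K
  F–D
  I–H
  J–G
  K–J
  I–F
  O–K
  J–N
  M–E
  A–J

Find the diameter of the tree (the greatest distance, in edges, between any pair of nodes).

A longest path is C-B-L-K-I-H-M-E, with 7 edges.

7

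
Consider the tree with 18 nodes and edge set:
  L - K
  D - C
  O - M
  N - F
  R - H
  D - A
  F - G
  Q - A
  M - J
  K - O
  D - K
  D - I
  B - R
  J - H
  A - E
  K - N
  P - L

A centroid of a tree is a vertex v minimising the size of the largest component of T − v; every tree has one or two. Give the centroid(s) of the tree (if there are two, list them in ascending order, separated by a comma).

K

If K is removed the pieces have sizes 6, 6, 3, 2, all ≤ ⌊18/2⌋ = 9.
Every other node leaves some component of size > 9, so the centroid is unique.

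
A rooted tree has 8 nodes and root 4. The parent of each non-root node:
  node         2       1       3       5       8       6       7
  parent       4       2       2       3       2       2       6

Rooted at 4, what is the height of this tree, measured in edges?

3

The longest root-to-leaf path is 4-2-6-7 (3 edges).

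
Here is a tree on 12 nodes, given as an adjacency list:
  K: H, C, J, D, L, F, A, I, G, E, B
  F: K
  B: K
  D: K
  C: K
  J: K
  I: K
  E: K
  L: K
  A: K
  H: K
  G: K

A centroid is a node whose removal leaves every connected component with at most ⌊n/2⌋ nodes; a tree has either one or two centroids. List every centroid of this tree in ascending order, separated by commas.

K

If K is removed the pieces have sizes 1, 1, 1, 1, 1, 1, 1, 1, 1, 1, 1, all ≤ ⌊12/2⌋ = 6.
Every other node leaves some component of size > 6, so the centroid is unique.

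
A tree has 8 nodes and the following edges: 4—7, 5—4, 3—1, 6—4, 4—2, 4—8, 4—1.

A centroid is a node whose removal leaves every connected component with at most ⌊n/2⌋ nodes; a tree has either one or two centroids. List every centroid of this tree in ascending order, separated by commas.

If 4 is removed the pieces have sizes 2, 1, 1, 1, 1, 1, all ≤ ⌊8/2⌋ = 4.
Every other node leaves some component of size > 4, so the centroid is unique.

4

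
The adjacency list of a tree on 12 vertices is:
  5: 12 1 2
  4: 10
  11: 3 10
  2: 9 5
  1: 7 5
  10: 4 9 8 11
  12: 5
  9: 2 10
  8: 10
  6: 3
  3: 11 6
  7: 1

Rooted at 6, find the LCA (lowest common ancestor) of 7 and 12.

Path 7→root: 7 1 5 2 9 10 11 3 6; path 12→root: 12 5 2 9 10 11 3 6.
First common node: 5.

5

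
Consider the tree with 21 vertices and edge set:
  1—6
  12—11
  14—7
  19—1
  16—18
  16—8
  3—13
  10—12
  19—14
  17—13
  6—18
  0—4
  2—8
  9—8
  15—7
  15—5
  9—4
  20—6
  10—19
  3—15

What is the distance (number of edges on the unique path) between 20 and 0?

7

20 – 6 – 18 – 16 – 8 – 9 – 4 – 0: 7 edges.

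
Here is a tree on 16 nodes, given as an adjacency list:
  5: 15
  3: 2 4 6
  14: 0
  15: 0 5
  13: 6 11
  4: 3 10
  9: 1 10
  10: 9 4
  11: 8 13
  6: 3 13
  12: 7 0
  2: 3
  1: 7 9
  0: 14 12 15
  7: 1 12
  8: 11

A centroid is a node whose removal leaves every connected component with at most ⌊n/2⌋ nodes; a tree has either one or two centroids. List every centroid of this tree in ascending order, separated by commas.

9, 10

Removing 10 splits the tree into components of sizes 8, 7; the largest is 8 ≤ ⌊16/2⌋ = 8.
Its neighbour 9 also leaves a largest component of size 8, so both are centroids.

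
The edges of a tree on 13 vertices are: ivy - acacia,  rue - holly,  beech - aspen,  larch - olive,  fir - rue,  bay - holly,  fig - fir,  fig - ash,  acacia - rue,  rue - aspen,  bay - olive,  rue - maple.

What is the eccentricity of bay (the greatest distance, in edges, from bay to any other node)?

5

The node farthest from bay is ash, via bay – holly – rue – fir – fig – ash — 5 edges.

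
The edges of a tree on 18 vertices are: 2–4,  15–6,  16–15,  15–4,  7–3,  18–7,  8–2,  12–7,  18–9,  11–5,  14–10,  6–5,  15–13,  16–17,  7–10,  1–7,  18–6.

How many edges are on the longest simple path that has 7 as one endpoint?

6

The node farthest from 7 is 8, via 7 – 18 – 6 – 15 – 4 – 2 – 8 — 6 edges.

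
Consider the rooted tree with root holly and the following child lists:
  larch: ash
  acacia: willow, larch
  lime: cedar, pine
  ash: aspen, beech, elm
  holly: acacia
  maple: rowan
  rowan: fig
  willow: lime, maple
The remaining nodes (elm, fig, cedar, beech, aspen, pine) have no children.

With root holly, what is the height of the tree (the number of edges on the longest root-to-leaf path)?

5

fig sits deepest: holly-acacia-willow-maple-rowan-fig — 5 edges from the root.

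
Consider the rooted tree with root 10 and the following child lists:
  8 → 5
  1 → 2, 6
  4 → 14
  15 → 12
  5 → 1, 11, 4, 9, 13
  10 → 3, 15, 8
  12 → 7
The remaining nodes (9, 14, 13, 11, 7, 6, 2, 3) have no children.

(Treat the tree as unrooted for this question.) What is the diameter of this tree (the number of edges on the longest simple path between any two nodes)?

A longest path is 7–12–15–10–8–5–1–6, with 7 edges.

7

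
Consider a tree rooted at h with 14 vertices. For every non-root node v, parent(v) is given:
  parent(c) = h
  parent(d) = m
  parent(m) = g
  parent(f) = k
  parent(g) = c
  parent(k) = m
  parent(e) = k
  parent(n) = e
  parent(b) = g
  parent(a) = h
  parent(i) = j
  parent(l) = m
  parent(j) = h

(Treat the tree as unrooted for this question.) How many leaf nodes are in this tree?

7

The leaves are a, b, d, f, i, l, n.
That is 7 leaves.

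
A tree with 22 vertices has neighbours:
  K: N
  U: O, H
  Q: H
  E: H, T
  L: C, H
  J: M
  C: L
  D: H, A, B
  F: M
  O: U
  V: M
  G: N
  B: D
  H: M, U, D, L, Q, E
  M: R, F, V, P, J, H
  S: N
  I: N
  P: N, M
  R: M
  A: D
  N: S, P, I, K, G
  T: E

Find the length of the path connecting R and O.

4

Walking from R: R – M – H – U – O. Length 4.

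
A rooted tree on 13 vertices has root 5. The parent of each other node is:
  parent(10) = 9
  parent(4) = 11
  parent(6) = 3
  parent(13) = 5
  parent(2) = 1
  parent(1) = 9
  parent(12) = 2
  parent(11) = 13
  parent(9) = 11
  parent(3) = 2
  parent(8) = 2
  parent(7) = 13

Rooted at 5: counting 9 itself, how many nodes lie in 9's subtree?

8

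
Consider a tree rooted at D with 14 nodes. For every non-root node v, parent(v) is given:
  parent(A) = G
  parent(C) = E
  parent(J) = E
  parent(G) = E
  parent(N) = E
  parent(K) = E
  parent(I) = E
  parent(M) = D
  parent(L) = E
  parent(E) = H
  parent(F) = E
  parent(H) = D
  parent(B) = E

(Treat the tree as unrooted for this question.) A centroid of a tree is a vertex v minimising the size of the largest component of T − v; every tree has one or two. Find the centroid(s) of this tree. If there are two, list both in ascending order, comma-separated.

If E is removed the pieces have sizes 3, 2, 1, 1, 1, 1, 1, 1, 1, 1, all ≤ ⌊14/2⌋ = 7.
No neighbour of E does as well, so E is the unique centroid.

E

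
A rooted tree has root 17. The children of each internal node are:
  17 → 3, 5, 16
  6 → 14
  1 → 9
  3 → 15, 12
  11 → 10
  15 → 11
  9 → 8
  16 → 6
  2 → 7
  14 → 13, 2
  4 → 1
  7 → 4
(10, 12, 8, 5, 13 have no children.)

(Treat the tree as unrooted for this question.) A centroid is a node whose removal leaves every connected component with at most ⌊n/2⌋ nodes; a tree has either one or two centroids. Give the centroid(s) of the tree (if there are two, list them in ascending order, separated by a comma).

6

Delete 6: the remaining components have sizes 8, 8. Max 8 ≤ 8, so 6 is a centroid.
Every other node leaves some component of size > 8, so the centroid is unique.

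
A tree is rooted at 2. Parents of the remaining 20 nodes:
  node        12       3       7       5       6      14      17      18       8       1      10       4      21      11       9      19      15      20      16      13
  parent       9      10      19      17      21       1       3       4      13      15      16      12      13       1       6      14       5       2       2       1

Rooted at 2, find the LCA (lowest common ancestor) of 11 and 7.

1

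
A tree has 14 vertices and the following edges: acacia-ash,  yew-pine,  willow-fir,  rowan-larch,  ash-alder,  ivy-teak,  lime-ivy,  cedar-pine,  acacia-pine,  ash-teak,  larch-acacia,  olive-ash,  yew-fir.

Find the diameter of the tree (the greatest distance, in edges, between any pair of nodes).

8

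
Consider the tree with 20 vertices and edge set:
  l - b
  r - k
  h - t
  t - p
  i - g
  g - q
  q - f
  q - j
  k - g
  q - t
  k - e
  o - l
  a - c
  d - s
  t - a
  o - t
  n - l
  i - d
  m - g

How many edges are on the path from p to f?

p–t–q–f: 3 edges.

3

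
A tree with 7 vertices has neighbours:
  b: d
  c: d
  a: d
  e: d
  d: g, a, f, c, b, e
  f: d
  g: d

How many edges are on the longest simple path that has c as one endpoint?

2

A farthest node from c is g (b, f, a, e also at distance 2).
The path c–d–g has 2 edges.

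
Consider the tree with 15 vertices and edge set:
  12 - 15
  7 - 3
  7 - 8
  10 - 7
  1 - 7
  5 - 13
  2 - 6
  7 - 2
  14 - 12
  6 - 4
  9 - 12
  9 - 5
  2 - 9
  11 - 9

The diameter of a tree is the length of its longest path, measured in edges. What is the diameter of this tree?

A longest path is 15 – 12 – 9 – 2 – 7 – 10, with 5 edges.

5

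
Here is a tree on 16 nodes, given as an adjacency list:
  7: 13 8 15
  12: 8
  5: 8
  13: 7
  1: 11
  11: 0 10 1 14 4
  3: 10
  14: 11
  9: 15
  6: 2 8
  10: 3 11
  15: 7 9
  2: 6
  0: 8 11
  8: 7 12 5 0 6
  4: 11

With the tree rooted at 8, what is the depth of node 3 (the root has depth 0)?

4

Climbing from 3 to the root: 3–10–11–0–8. That's 4 steps.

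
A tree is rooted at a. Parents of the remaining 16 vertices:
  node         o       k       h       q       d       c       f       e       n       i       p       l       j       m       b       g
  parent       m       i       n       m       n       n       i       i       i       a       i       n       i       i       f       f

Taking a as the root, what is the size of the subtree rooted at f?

3

The subtree rooted at f contains: f, b, g — 3 nodes.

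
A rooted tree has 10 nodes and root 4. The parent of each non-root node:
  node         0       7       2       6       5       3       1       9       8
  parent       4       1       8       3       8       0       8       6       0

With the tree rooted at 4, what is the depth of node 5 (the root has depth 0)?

3

Climbing from 5 to the root: 5 – 8 – 0 – 4. That's 3 steps.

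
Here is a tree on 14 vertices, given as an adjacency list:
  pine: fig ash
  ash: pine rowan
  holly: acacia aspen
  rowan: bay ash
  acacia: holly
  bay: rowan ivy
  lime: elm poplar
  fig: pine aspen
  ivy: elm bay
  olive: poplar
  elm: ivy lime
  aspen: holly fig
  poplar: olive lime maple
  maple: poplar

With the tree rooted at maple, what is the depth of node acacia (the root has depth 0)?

12

maple → poplar → lime → elm → ivy → bay → rowan → ash → pine → fig → aspen → holly → acacia — 12 edges.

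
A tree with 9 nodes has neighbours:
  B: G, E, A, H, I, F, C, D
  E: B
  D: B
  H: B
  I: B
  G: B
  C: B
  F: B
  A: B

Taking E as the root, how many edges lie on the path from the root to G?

E–B–G — 2 edges.

2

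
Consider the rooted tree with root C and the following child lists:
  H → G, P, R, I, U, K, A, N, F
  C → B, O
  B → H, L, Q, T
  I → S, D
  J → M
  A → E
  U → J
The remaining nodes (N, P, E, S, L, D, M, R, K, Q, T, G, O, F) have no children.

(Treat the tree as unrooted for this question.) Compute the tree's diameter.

A longest path is M–J–U–H–B–C–O, with 6 edges.

6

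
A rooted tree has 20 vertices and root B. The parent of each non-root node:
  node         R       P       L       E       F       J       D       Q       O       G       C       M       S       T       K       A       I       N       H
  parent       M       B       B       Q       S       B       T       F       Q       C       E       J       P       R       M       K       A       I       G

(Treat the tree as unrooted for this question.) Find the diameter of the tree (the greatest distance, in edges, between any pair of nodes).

14

BFS from H reaches N last, at distance 14; BFS from N confirms no node is farther.
Path: H–G–C–E–Q–F–S–P–B–J–M–K–A–I–N.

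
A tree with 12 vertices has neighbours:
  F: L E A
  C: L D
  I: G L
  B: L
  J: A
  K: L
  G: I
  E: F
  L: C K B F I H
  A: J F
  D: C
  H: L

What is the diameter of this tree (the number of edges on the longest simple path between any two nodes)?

5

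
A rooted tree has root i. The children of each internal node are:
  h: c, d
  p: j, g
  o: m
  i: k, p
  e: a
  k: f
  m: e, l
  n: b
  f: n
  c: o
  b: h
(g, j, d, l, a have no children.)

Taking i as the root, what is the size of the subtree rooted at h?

The subtree rooted at h contains: h, c, d, o, m, e, l, a — 8 nodes.

8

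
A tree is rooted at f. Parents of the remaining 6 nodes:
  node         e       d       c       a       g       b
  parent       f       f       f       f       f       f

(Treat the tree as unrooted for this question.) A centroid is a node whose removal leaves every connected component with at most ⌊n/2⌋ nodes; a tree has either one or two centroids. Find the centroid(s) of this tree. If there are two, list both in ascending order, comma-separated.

Removing f splits the tree into components of sizes 1, 1, 1, 1, 1, 1; the largest is 1 ≤ ⌊7/2⌋ = 3.
No neighbour of f does as well, so f is the unique centroid.

f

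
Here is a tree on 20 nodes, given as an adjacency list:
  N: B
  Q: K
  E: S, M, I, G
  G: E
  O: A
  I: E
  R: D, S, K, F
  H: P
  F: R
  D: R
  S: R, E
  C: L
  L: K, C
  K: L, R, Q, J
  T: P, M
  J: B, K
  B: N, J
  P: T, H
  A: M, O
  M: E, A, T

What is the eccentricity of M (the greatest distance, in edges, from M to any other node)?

7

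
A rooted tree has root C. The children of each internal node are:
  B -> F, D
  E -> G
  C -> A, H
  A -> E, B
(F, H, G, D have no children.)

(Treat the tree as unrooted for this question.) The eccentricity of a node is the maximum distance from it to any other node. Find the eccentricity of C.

3

A farthest node from C is G (F, D also at distance 3).
The path C-A-E-G has 3 edges.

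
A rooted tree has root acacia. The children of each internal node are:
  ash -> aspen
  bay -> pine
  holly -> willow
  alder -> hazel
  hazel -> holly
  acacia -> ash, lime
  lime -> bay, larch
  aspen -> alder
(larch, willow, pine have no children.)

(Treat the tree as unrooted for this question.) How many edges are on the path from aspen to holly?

3

The path is aspen–alder–hazel–holly, which has 3 edges.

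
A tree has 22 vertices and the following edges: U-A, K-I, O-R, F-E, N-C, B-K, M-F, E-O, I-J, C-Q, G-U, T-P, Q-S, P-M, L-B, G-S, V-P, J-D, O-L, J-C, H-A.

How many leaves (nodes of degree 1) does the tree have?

Exactly 6 nodes have a single neighbour: D, H, N, R, T, V.

6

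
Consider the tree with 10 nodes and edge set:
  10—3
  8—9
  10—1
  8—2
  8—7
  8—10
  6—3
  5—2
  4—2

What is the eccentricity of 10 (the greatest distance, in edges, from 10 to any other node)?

3

A farthest node from 10 is 4 (5 also at distance 3).
The path 10 – 8 – 2 – 4 has 3 edges.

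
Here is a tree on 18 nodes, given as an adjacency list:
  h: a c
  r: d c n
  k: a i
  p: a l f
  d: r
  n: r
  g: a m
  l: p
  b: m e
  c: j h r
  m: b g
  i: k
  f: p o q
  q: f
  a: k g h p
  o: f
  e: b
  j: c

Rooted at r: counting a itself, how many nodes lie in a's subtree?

12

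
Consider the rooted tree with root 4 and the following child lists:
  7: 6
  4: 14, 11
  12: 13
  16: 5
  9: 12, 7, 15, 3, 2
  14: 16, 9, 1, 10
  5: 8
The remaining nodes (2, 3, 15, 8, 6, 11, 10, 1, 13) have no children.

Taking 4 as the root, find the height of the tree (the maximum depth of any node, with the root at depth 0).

A deepest node is 13, reached by 4 – 14 – 9 – 12 – 13.
That path has 4 edges, so the height is 4.

4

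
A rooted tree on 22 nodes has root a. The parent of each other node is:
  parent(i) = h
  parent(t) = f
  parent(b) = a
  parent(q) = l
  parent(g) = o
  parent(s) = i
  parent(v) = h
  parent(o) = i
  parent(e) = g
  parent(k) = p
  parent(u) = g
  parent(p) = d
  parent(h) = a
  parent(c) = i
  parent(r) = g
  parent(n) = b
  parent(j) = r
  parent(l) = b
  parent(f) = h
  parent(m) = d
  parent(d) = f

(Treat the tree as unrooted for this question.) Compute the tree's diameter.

BFS from k reaches j last, at distance 9; BFS from j confirms no node is farther.
Path: k-p-d-f-h-i-o-g-r-j.

9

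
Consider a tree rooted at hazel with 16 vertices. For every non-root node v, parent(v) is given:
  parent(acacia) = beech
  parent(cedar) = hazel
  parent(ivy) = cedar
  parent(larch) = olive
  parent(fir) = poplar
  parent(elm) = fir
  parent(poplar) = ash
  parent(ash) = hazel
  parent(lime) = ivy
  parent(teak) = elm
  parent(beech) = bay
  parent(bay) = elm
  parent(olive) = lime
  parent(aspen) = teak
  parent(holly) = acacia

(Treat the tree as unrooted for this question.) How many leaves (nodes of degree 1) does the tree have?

3

The leaves are aspen, holly, larch.
That is 3 leaves.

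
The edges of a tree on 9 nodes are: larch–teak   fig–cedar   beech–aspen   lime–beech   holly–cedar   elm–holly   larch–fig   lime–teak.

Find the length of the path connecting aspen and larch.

Walking from aspen: aspen–beech–lime–teak–larch. Length 4.

4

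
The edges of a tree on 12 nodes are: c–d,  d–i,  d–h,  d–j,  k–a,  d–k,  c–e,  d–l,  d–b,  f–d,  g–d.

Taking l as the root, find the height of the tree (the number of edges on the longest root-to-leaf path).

3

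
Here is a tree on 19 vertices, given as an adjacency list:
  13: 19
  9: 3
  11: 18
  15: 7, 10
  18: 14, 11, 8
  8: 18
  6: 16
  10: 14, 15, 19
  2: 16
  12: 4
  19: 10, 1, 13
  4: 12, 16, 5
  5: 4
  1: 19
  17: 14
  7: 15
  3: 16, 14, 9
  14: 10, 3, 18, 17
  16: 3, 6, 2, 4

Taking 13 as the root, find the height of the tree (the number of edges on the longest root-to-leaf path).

7

5 sits deepest: 13 – 19 – 10 – 14 – 3 – 16 – 4 – 5 — 7 edges from the root.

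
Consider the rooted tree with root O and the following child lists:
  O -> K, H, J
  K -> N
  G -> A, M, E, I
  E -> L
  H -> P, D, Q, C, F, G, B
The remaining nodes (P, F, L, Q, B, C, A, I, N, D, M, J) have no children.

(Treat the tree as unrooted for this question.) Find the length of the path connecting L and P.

The path is L - E - G - H - P, which has 4 edges.

4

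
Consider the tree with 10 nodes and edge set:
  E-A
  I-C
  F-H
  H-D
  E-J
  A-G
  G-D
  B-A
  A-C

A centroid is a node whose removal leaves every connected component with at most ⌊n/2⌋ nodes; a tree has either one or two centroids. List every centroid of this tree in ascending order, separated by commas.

A

Removing A splits the tree into components of sizes 4, 2, 2, 1; the largest is 4 ≤ ⌊10/2⌋ = 5.
No neighbour of A does as well, so A is the unique centroid.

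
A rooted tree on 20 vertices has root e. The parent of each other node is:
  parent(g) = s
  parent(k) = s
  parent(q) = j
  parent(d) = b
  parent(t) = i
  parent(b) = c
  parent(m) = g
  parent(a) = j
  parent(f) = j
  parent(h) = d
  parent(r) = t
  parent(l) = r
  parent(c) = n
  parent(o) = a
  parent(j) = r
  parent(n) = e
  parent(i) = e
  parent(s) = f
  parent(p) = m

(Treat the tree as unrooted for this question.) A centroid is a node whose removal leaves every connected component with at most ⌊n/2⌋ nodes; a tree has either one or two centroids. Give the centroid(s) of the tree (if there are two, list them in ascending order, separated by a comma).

Removing j splits the tree into components of sizes 10, 6, 2, 1; the largest is 10 ≤ ⌊20/2⌋ = 10.
r is adjacent to j and is also a centroid (the largest component after removing it is likewise 10).

j, r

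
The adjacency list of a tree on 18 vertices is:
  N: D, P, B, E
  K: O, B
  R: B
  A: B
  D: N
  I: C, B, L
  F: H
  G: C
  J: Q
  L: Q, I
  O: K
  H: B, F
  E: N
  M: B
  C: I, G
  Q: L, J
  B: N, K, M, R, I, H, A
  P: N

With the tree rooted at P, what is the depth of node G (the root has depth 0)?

5

Path from P to G: P → N → B → I → C → G, which has 5 edges.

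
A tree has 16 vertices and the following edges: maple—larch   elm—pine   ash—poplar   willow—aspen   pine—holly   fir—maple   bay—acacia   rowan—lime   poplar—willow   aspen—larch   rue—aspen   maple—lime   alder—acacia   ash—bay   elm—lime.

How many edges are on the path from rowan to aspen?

4

Walking from rowan: rowan–lime–maple–larch–aspen. Length 4.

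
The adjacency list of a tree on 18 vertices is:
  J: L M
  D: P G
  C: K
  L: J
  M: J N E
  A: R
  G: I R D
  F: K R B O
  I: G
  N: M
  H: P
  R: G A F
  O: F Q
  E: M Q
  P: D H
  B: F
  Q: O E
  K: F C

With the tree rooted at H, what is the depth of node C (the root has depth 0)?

7

Path from H to C: H–P–D–G–R–F–K–C, which has 7 edges.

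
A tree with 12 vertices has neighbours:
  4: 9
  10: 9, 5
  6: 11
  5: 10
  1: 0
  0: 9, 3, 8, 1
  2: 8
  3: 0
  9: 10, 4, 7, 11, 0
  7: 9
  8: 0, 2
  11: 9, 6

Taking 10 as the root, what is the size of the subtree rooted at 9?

9's subtree: {9, 11, 4, 0, 7, 6, 1, 8, 3, 2}, size 10.

10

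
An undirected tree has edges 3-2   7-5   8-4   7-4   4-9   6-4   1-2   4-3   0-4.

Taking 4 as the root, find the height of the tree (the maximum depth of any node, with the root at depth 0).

1 sits deepest: 4 → 3 → 2 → 1 — 3 edges from the root.

3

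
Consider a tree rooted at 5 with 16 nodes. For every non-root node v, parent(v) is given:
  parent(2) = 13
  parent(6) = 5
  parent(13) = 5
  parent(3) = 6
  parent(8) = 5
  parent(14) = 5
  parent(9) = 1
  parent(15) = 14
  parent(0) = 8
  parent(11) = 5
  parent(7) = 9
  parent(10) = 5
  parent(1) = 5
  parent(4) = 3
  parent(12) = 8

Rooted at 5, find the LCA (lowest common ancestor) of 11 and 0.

11's ancestor chain is 11, 5 and 0's is 0, 8, 5; they first meet at 5.

5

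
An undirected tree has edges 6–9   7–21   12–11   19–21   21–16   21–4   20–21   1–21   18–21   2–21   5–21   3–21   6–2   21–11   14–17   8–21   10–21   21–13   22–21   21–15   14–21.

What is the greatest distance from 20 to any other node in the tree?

Distances from 20 peak at 4, attained at 9.
20–21–2–6–9

4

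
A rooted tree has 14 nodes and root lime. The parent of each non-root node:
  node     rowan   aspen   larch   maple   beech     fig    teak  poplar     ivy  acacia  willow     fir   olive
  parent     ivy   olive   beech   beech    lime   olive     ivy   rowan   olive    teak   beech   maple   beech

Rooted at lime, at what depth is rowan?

4

lime → beech → olive → ivy → rowan — 4 edges.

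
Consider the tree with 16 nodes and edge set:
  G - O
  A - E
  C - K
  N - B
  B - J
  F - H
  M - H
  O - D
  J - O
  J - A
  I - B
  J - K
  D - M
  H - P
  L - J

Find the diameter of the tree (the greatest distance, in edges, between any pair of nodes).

7

Starting from P, a farthest node is C at distance 7.
One longest path: P - H - M - D - O - J - K - C.
So the diameter is 7.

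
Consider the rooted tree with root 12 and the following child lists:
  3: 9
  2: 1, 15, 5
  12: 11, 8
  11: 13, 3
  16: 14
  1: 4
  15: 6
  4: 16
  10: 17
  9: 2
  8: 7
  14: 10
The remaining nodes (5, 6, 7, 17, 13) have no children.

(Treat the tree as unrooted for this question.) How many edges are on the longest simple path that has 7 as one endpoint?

12

A farthest node from 7 is 17.
The path 7 – 8 – 12 – 11 – 3 – 9 – 2 – 1 – 4 – 16 – 14 – 10 – 17 has 12 edges.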